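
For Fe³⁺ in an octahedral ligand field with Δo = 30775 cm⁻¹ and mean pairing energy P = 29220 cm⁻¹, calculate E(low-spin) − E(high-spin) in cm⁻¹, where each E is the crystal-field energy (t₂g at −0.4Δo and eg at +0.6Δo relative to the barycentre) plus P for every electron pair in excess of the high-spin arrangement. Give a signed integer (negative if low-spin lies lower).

-3110

Fe is in group 8, so Fe³⁺ is d⁵ (8 − 3 = 5).
In the high-spin limit (t₂g³ eg²) the orbital term is 0.0Δo = 0 cm⁻¹, with no excess pairing.
Low-spin: t₂g⁵ eg⁰, orbital CFSE = -2.0Δo = -61550 cm⁻¹; plus 2 excess pairs × P = +58440 cm⁻¹; total -3110 cm⁻¹.
The difference is -3110 − (0) = -3110 cm⁻¹, so low-spin lies lower.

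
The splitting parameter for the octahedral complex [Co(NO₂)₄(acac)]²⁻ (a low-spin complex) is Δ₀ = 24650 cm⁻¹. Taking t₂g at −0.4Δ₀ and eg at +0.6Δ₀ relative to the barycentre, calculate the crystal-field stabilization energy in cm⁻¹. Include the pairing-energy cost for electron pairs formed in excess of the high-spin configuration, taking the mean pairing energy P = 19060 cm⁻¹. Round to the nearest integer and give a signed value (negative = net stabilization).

Ligand charges: 4×(-1) from NO₂⁻ and 1×(-1) from acac⁻ sum to -5; with overall charge -2, Co is +3.
Co sits in group 9; removing 3 electrons leaves Co³⁺ with 9 − 3 = 6 d electrons.
Electron filling gives t₂g⁶ eg⁰.
Orbital CFSE = 6(-0.4) + 0(0.6) = -2.4Δ₀ = -2.4 × 24650 = -59160 cm⁻¹.
High-spin d⁶ would be t₂g⁴ eg² with 1 pair; low-spin has 3, so 2 excess pairs cost +2P = +38120 cm⁻¹.
Overall CFSE = -59160 + 38120 = -21040 cm⁻¹.

-21040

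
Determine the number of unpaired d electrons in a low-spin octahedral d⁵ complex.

Configuration: t₂g⁵ eg⁰, giving 1 unpaired electron.

1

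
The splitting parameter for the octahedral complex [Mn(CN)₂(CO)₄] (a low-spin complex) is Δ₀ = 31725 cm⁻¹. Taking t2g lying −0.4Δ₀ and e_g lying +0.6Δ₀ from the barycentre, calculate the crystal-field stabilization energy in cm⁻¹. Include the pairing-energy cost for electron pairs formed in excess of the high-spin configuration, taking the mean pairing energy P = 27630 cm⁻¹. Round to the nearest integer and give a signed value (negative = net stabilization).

Ligand charges: 2×(-1) from CN⁻ and 4×(+0) from CO sum to -2; with overall charge +0, Mn is +2.
Mn sits in group 7; removing 2 electrons leaves Mn²⁺ with 7 − 2 = 5 d electrons.
Configuration: t2g^5 e_g^0.
CFSE(orbital) = 5×(-0.4Δ₀) + 0×(0.6Δ₀) = -2.0Δ₀; with Δ₀ = 31725 cm⁻¹ that is -63450 cm⁻¹.
Pairing penalty: 2 pairs vs 0 in the high-spin reference → 2 extra × P = 55260 cm⁻¹.
Combining: -63450 + 55260 = -8190 cm⁻¹.

-8190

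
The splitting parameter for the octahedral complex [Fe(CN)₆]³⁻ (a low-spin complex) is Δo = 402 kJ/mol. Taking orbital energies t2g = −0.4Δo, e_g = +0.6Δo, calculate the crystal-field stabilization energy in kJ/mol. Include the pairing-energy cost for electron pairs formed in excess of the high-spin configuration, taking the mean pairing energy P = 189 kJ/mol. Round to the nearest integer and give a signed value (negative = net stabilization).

Each CN⁻ contributes -1; 6 × (-1) = -6. With overall charge -3, Fe is in the +3 oxidation state.
Fe sits in group 8; removing 3 electrons leaves Fe³⁺ with 8 − 3 = 5 d electrons.
The d⁵ electrons fill as t2g^5 e_g^0.
The orbital stabilization is -2.0Δo = -2.0 × 402 = -804 kJ/mol.
Pairing penalty: 2 pairs vs 0 in the high-spin reference → 2 extra × P = 378 kJ/mol.
Net CFSE = -804 + 378 = -426 kJ/mol.

-426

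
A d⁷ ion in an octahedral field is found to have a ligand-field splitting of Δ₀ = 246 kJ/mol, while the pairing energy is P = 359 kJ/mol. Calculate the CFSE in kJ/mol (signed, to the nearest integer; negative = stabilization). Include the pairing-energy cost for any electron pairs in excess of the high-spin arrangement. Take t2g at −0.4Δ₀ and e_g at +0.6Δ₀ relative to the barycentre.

-197

Here Δ₀ < P (246 < 359), so the high-spin state is favoured.
Filling d⁷ accordingly: t2g^5 e_g^2.
Orbital CFSE = -0.8Δ₀ = -0.8 × 246 = -197 kJ/mol.
High-spin has no excess pairs, so no pairing correction applies.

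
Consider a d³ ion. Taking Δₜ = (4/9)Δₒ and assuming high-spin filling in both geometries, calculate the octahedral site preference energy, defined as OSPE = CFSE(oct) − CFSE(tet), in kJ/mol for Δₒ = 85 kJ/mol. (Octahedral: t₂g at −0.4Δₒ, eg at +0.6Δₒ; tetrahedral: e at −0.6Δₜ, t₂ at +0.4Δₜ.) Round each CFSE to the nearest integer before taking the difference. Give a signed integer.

Octahedral high-spin t₂g³ eg⁰: CFSE = -1.2 × 85 = -102 kJ/mol.
Tetrahedral: e² t₂¹, CFSE = 2(−0.6) + 1(+0.4) = -0.8Δₜ = -0.8 × (4/9) × 85 = -30 kJ/mol.
OSPE = CFSE(oct) − CFSE(tet) = -102 − (-30) = -72 kJ/mol.

-72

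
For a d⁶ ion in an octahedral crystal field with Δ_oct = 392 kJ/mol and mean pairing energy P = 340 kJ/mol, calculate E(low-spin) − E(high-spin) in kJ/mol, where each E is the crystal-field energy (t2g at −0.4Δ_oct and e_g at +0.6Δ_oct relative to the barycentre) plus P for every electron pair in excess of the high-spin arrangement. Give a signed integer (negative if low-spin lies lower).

High-spin d⁶ fills as t2g^4 e_g^2 with CFSE 4(−0.4) + 2(+0.6) = -0.4Δ_oct = -157 kJ/mol.
Low-spin: t2g^6 e_g^0, orbital CFSE = -2.4Δ_oct = -941 kJ/mol; plus 2 excess pairs × P = +680 kJ/mol; total -261 kJ/mol.
The difference is -261 − (-157) = -104 kJ/mol, so low-spin lies lower.

-104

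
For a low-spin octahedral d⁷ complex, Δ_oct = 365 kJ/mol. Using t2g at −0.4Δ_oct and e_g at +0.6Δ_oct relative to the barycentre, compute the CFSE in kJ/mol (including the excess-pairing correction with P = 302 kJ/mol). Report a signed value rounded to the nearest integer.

Configuration: t2g^6 e_g^1.
Orbital CFSE = 6(-0.4) + 1(0.6) = -1.8Δ_oct = -1.8 × 365 = -657 kJ/mol.
Relative to high-spin t2g^5 e_g^2 (2 paired), the low-spin configuration has 1 additional pair, contributing +1 × 302 = +302 kJ/mol.
Overall CFSE = -657 + 302 = -355 kJ/mol.

-355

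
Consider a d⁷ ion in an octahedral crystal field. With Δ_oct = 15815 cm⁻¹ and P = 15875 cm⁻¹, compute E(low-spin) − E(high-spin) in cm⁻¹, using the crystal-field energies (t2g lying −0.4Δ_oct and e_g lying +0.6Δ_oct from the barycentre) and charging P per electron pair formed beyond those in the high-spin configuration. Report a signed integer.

60

High-spin d⁷ fills as t2g^5 e_g^2 with CFSE 5(−0.4) + 2(+0.6) = -0.8Δ_oct = -12652 cm⁻¹.
Low-spin t2g^6 e_g^1 gives -1.8Δ_oct = -28467 cm⁻¹, but forming 1 extra pair costs 1P = 15875 cm⁻¹, so E(LS) = -28467 + 15875 = -12592 cm⁻¹.
E(LS) − E(HS) = -12592 − (-12652) = 60 cm⁻¹.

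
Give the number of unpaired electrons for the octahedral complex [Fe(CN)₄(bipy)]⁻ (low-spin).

1

Ligand charges: 4×(-1) from CN⁻ and 1×(+0) from bipy sum to -4; with overall charge -1, Fe is +3.
Fe³⁺: group 8, so d-count = 8 − 3 = 5.
Configuration: t2g^5 e_g^0, giving 1 unpaired electron.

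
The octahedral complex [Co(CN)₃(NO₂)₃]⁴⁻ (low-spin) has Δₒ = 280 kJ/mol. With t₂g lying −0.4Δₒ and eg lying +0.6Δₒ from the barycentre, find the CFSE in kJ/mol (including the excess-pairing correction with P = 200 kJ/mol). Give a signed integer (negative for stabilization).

Ligand charges: 3×(-1) from CN⁻ and 3×(-1) from NO₂⁻ sum to -6; with overall charge -4, Co is +2.
Co is in group 9, so Co²⁺ is d⁷ (9 − 2 = 7).
The d⁷ electrons fill as t₂g⁶ eg¹.
The orbital stabilization is -1.8Δₒ = -1.8 × 280 = -504 kJ/mol.
Relative to high-spin t₂g⁵ eg² (2 paired), the low-spin configuration has 1 additional pair, contributing +1 × 200 = +200 kJ/mol.
Overall CFSE = -504 + 200 = -304 kJ/mol.

-304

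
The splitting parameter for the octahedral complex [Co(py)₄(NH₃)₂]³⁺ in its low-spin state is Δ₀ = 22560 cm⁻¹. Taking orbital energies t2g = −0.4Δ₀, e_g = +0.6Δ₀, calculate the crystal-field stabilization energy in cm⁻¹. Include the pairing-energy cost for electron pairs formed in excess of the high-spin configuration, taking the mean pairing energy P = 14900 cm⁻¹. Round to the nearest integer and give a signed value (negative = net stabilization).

Ligand charges: 4×(+0) from py and 2×(+0) from NH₃ sum to +0; with overall charge +3, Co is +3.
Co³⁺: group 9, so d-count = 9 − 3 = 6.
Configuration: t2g^6 e_g^0.
CFSE(orbital) = 6×(-0.4Δ₀) + 0×(0.6Δ₀) = -2.4Δ₀; with Δ₀ = 22560 cm⁻¹ that is -54144 cm⁻¹.
Relative to high-spin t2g^4 e_g^2 (1 paired), the low-spin configuration has 2 additional pairs, contributing +2 × 14900 = +29800 cm⁻¹.
Overall CFSE = -54144 + 29800 = -24344 cm⁻¹.

-24344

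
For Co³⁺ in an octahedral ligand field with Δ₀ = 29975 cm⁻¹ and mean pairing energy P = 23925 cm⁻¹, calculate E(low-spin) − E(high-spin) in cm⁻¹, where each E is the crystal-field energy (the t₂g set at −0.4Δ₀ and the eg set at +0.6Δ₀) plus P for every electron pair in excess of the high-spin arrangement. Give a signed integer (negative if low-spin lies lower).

Group 9 minus oxidation state +3 gives a d⁶ configuration for Co³⁺.
High-spin: t₂g⁴ eg², CFSE = -0.4Δ₀ = -11990 cm⁻¹.
For low-spin the configuration is t₂g⁶ eg⁰: orbital energy -2.4 × 29975 = -71940 cm⁻¹, and 2 additional pairs relative to high-spin add 47850 cm⁻¹, giving -24090 cm⁻¹.
The difference is -24090 − (-11990) = -12100 cm⁻¹, so low-spin lies lower.

-12100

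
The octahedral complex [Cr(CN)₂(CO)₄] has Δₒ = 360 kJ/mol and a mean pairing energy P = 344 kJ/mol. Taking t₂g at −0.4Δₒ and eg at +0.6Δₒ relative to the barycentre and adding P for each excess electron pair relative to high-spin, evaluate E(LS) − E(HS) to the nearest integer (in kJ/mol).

-16

Ligand charges: 2×(-1) from CN⁻ and 4×(+0) from CO sum to -2; with overall charge +0, Cr is +2.
Cr²⁺: group 6, so d-count = 6 − 2 = 4.
In the high-spin limit (t₂g³ eg¹) the orbital term is -0.6Δₒ = -216 kJ/mol, with no excess pairing.
Low-spin t₂g⁴ eg⁰ gives -1.6Δₒ = -576 kJ/mol, but forming 1 extra pair costs 1P = 344 kJ/mol, so E(LS) = -576 + 344 = -232 kJ/mol.
Thus E(LS) − E(HS) = -16 kJ/mol.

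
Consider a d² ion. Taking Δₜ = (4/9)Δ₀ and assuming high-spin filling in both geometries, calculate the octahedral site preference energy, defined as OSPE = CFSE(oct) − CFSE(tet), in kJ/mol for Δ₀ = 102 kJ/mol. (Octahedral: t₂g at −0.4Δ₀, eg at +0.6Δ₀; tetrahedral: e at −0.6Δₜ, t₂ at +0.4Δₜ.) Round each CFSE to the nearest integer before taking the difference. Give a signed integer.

-28

Octahedral high-spin t₂g² eg⁰: CFSE = -0.8 × 102 = -82 kJ/mol.
In a tetrahedral site the filling is e² t₂⁰: CFSE(tet) = -1.2Δₜ = -1.2 × (4/9)(102) = -54 kJ/mol.
Subtracting, OSPE = -82 − (-54) = -28 kJ/mol.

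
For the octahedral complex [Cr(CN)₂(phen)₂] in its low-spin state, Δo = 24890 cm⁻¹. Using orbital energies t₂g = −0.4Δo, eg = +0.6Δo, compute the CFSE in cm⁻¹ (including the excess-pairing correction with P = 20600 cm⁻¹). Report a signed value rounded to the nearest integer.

-19224

Ligand charges: 2×(-1) from CN⁻ and 2×(+0) from phen sum to -2; with overall charge +0, Cr is +2.
Cr is in group 6, so Cr²⁺ is d⁴ (6 − 2 = 4).
The d⁴ electrons fill as t₂g⁴ eg⁰.
The orbital stabilization is -1.6Δo = -1.6 × 24890 = -39824 cm⁻¹.
High-spin d⁴ would be t₂g³ eg¹ with 0 pairs; low-spin has 1, so 1 excess pair costs +1P = +20600 cm⁻¹.
Overall CFSE = -39824 + 20600 = -19224 cm⁻¹.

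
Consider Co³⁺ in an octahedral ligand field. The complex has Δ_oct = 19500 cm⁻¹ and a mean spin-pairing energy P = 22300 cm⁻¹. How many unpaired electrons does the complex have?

Co³⁺: group 9, so d-count = 9 − 3 = 6.
Since Δ_oct = 19500 cm⁻¹ < P = 22300 cm⁻¹, the complex adopts the high-spin configuration.
That gives t₂g⁴ eg².
Unpaired electrons: 4.

4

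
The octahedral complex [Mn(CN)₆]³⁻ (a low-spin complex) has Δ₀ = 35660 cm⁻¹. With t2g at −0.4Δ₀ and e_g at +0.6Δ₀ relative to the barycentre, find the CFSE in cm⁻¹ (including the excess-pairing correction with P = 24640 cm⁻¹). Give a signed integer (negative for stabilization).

-32416

Each CN⁻ contributes -1; 6 × (-1) = -6. With overall charge -3, Mn is in the +3 oxidation state.
Mn sits in group 7; removing 3 electrons leaves Mn³⁺ with 7 − 3 = 4 d electrons.
Configuration: t2g^4 e_g^0.
CFSE(orbital) = 4×(-0.4Δ₀) + 0×(0.6Δ₀) = -1.6Δ₀; with Δ₀ = 35660 cm⁻¹ that is -57056 cm⁻¹.
Relative to high-spin t2g^3 e_g^1 (0 paired), the low-spin configuration has 1 additional pair, contributing +1 × 24640 = +24640 cm⁻¹.
Net CFSE = -57056 + 24640 = -32416 cm⁻¹.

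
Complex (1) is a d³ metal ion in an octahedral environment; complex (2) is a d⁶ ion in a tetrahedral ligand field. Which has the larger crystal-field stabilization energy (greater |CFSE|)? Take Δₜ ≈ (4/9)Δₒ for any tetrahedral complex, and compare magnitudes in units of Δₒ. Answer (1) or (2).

(1)

(1): For octahedral d³ the high- and low-spin configurations coincide; t₂g³ eg⁰, CFSE = -1.2Δₒ.
(2): Tetrahedral splitting is small, so the complex is high-spin; e³ t₂³, CFSE = -0.6Δₜ ≈ -0.27Δₒ.
So (1) has the larger |CFSE|.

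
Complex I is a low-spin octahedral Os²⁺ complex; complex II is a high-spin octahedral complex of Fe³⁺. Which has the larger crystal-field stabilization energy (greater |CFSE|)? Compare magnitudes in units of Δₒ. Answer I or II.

I: Group 8 minus oxidation state +2 gives a d⁶ configuration for Os²⁺; t₂g⁶ eg⁰, CFSE = -2.4Δₒ.
II: Fe sits in group 8; removing 3 electrons leaves Fe³⁺ with 8 − 3 = 5 d electrons; t₂g³ eg², CFSE = 0.0Δₒ.
So I has the larger |CFSE|.

I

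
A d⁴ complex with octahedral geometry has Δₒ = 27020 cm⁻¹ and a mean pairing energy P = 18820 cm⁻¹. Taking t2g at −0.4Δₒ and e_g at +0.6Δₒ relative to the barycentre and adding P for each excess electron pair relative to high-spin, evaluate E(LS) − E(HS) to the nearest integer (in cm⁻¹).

In the high-spin limit (t2g^3 e_g^1) the orbital term is -0.6Δₒ = -16212 cm⁻¹, with no excess pairing.
Low-spin t2g^4 e_g^0 gives -1.6Δₒ = -43232 cm⁻¹, but forming 1 extra pair costs 1P = 18820 cm⁻¹, so E(LS) = -43232 + 18820 = -24412 cm⁻¹.
Thus E(LS) − E(HS) = -8200 cm⁻¹.

-8200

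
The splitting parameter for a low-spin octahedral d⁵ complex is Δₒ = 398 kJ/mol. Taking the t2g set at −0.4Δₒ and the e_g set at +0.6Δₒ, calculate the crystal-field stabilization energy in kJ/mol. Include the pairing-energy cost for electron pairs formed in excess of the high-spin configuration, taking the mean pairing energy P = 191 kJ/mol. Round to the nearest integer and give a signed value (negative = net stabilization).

-414

The d⁵ electrons fill as t2g^5 e_g^0.
The orbital stabilization is -2.0Δₒ = -2.0 × 398 = -796 kJ/mol.
Pairing penalty: 2 pairs vs 0 in the high-spin reference → 2 extra × P = 382 kJ/mol.
Combining: -796 + 382 = -414 kJ/mol.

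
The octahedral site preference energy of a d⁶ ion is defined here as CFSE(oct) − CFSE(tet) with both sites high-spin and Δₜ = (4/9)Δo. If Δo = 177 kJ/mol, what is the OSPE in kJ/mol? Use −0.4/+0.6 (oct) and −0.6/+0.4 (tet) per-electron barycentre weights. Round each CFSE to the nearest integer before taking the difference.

-24

Octahedral (high-spin): t2g^4 e_g^2, CFSE = 4(−0.4) + 2(+0.6) = -0.4Δo = -0.4 × 177 = -71 kJ/mol.
Tetrahedral e^3 t2^3 gives -0.6Δₜ = -0.6 × (4/9) × 177 = -47 kJ/mol.
OSPE = CFSE(oct) − CFSE(tet) = -71 − (-47) = -24 kJ/mol.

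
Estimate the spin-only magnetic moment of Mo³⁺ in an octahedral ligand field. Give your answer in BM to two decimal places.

3.87 BM

Mo³⁺: group 6, so d-count = 6 − 3 = 3.
Configuration: t2g^3 e_g^0 → 3 unpaired electrons.
μ(spin-only) = √[3(3+2)] = √15 ≈ 3.87 BM.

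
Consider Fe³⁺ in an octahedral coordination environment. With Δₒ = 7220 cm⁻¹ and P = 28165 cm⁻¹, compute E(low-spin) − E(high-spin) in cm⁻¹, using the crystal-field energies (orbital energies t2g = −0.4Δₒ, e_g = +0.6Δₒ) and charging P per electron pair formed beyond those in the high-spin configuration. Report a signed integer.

Fe sits in group 8; removing 3 electrons leaves Fe³⁺ with 8 − 3 = 5 d electrons.
High-spin: t2g^3 e_g^2, CFSE = 0.0Δₒ = 0 cm⁻¹.
Low-spin: t2g^5 e_g^0, orbital CFSE = -2.0Δₒ = -14440 cm⁻¹; plus 2 excess pairs × P = +56330 cm⁻¹; total 41890 cm⁻¹.
E(LS) − E(HS) = 41890 − (0) = 41890 cm⁻¹.

41890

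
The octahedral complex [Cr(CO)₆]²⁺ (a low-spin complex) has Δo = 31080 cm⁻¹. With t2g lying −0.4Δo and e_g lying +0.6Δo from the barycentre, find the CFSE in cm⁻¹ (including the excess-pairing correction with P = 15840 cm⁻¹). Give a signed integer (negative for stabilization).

-33888

CO is neutral, so the +2 overall charge sits on Cr: oxidation state +2.
Cr²⁺: group 6, so d-count = 6 − 2 = 4.
Configuration: t2g^4 e_g^0.
CFSE(orbital) = 4×(-0.4Δo) + 0×(0.6Δo) = -1.6Δo; with Δo = 31080 cm⁻¹ that is -49728 cm⁻¹.
Pairing penalty: 1 pair vs 0 in the high-spin reference → 1 extra × P = 15840 cm⁻¹.
Combining: -49728 + 15840 = -33888 cm⁻¹.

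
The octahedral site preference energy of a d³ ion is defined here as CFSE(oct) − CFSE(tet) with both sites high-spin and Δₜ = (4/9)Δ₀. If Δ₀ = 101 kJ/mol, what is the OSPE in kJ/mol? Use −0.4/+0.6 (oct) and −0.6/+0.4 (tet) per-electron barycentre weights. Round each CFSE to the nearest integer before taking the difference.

In an octahedral site d³ (HS) is t₂g³ eg⁰, giving CFSE(oct) = -1.2Δ₀ = -121 kJ/mol.
Tetrahedral e² t₂¹ gives -0.8Δₜ = -0.8 × (4/9) × 101 = -36 kJ/mol.
Subtracting, OSPE = -121 − (-36) = -85 kJ/mol.

-85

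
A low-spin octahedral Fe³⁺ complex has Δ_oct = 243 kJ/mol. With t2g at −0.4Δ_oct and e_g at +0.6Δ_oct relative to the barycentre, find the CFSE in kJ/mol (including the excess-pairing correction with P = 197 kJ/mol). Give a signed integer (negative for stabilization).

Group 8 minus oxidation state +3 gives a d⁵ configuration for Fe³⁺.
Electron filling gives t2g^5 e_g^0.
The orbital stabilization is -2.0Δ_oct = -2.0 × 243 = -486 kJ/mol.
Relative to high-spin t2g^3 e_g^2 (0 paired), the low-spin configuration has 2 additional pairs, contributing +2 × 197 = +394 kJ/mol.
Combining: -486 + 394 = -92 kJ/mol.

-92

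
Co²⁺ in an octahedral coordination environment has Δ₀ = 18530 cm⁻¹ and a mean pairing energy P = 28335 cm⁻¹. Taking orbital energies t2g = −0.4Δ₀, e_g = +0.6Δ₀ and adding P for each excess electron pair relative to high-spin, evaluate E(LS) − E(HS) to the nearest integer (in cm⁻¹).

Group 9 minus oxidation state +2 gives a d⁷ configuration for Co²⁺.
In the high-spin limit (t2g^5 e_g^2) the orbital term is -0.8Δ₀ = -14824 cm⁻¹, with no excess pairing.
For low-spin the configuration is t2g^6 e_g^1: orbital energy -1.8 × 18530 = -33354 cm⁻¹, and 1 additional pair relative to high-spin adds 28335 cm⁻¹, giving -5019 cm⁻¹.
The difference is -5019 − (-14824) = 9805 cm⁻¹, so high-spin lies lower.

9805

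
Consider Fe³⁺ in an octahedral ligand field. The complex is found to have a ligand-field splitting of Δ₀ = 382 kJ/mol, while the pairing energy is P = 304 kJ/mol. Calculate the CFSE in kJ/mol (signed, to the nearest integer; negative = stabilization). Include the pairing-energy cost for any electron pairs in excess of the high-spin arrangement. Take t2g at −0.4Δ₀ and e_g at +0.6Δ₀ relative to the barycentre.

-156

Fe is in group 8, so Fe³⁺ is d⁵ (8 − 3 = 5).
Δ₀ > P, so pairing is preferred: the ground state is low-spin.
Filling d⁵ accordingly: t2g^5 e_g^0.
Orbital CFSE = -2.0Δ₀ = -2.0 × 382 = -764 kJ/mol.
Excess pairs vs high-spin: 2 − 0 = 2; pairing cost = +608 kJ/mol.
Net CFSE = -764 + 608 = -156 kJ/mol.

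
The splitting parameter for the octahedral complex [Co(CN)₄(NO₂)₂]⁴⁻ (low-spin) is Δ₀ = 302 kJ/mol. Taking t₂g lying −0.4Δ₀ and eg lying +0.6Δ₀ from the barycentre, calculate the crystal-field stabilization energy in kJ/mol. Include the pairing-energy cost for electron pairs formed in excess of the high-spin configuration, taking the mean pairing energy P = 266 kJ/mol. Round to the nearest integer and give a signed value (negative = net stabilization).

Ligand charges: 4×(-1) from CN⁻ and 2×(-1) from NO₂⁻ sum to -6; with overall charge -4, Co is +2.
Co sits in group 9; removing 2 electrons leaves Co²⁺ with 9 − 2 = 7 d electrons.
Configuration: t₂g⁶ eg¹.
Orbital CFSE = 6(-0.4) + 1(0.6) = -1.8Δ₀ = -1.8 × 302 = -544 kJ/mol.
High-spin d⁷ would be t₂g⁵ eg² with 2 pairs; low-spin has 3, so 1 excess pair costs +1P = +266 kJ/mol.
Net CFSE = -544 + 266 = -278 kJ/mol.

-278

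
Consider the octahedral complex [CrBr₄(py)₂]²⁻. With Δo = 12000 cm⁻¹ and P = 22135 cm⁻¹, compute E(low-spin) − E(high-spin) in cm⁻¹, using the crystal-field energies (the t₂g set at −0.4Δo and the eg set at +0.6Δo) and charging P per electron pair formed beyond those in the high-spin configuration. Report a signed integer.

Ligand charges: 4×(-1) from Br⁻ and 2×(+0) from py sum to -4; with overall charge -2, Cr is +2.
Cr²⁺: group 6, so d-count = 6 − 2 = 4.
In the high-spin limit (t₂g³ eg¹) the orbital term is -0.6Δo = -7200 cm⁻¹, with no excess pairing.
Low-spin: t₂g⁴ eg⁰, orbital CFSE = -1.6Δo = -19200 cm⁻¹; plus 1 excess pair × P = +22135 cm⁻¹; total 2935 cm⁻¹.
The difference is 2935 − (-7200) = 10135 cm⁻¹, so high-spin lies lower.

10135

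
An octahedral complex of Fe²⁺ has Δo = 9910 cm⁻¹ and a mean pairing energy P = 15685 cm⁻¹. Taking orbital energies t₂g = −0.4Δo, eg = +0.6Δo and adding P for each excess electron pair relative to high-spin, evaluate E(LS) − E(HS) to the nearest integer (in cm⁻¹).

11550

Group 8 minus oxidation state +2 gives a d⁶ configuration for Fe²⁺.
In the high-spin limit (t₂g⁴ eg²) the orbital term is -0.4Δo = -3964 cm⁻¹, with no excess pairing.
Low-spin: t₂g⁶ eg⁰, orbital CFSE = -2.4Δo = -23784 cm⁻¹; plus 2 excess pairs × P = +31370 cm⁻¹; total 7586 cm⁻¹.
E(LS) − E(HS) = 7586 − (-3964) = 11550 cm⁻¹.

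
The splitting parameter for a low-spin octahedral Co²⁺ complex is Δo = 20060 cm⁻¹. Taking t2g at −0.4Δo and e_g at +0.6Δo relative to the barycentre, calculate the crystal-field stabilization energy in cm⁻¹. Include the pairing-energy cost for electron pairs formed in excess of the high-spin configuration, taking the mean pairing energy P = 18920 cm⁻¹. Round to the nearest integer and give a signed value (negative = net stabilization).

-17188

Group 9 minus oxidation state +2 gives a d⁷ configuration for Co²⁺.
Configuration: t2g^6 e_g^1.
Orbital CFSE = 6(-0.4) + 1(0.6) = -1.8Δo = -1.8 × 20060 = -36108 cm⁻¹.
Pairing penalty: 3 pairs vs 2 in the high-spin reference → 1 extra × P = 18920 cm⁻¹.
Net CFSE = -36108 + 18920 = -17188 cm⁻¹.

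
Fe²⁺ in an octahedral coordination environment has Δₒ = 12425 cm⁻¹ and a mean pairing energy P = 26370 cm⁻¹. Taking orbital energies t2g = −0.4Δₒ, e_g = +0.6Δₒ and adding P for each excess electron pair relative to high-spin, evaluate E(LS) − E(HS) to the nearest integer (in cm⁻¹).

Fe sits in group 8; removing 2 electrons leaves Fe²⁺ with 8 − 2 = 6 d electrons.
In the high-spin limit (t2g^4 e_g^2) the orbital term is -0.4Δₒ = -4970 cm⁻¹, with no excess pairing.
For low-spin the configuration is t2g^6 e_g^0: orbital energy -2.4 × 12425 = -29820 cm⁻¹, and 2 additional pairs relative to high-spin add 52740 cm⁻¹, giving 22920 cm⁻¹.
E(LS) − E(HS) = 22920 − (-4970) = 27890 cm⁻¹.

27890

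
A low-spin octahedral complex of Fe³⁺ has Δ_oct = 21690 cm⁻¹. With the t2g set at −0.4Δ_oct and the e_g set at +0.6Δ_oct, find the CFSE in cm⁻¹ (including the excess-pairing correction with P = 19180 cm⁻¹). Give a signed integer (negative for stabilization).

Group 8 minus oxidation state +3 gives a d⁵ configuration for Fe³⁺.
Configuration: t2g^5 e_g^0.
Orbital CFSE = 5(-0.4) + 0(0.6) = -2.0Δ_oct = -2.0 × 21690 = -43380 cm⁻¹.
Relative to high-spin t2g^3 e_g^2 (0 paired), the low-spin configuration has 2 additional pairs, contributing +2 × 19180 = +38360 cm⁻¹.
Net CFSE = -43380 + 38360 = -5020 cm⁻¹.

-5020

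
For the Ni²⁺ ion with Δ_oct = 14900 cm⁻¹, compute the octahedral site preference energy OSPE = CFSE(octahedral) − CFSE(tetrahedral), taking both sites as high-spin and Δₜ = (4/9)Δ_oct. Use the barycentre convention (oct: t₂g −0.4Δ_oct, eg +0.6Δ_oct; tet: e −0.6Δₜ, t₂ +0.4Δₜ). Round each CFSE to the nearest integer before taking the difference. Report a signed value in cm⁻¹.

Group 10 minus oxidation state +2 gives a d⁸ configuration for Ni²⁺.
In an octahedral site d⁸ (HS) is t2g^6 e_g^2, giving CFSE(oct) = -1.2Δ_oct = -17880 cm⁻¹.
In a tetrahedral site the filling is e^4 t2^4: CFSE(tet) = -0.8Δₜ = -0.8 × (4/9)(14900) = -5298 cm⁻¹.
Subtracting, OSPE = -17880 − (-5298) = -12582 cm⁻¹.

-12582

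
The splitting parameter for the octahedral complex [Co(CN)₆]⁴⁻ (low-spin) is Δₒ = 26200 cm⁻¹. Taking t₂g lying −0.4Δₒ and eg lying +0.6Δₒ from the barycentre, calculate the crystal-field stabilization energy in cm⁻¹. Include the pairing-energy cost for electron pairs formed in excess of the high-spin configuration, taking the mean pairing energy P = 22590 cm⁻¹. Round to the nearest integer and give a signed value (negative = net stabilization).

Each CN⁻ contributes -1; 6 × (-1) = -6. With overall charge -4, Co is in the +2 oxidation state.
Group 9 minus oxidation state +2 gives a d⁷ configuration for Co²⁺.
Electron filling gives t₂g⁶ eg¹.
CFSE(orbital) = 6×(-0.4Δₒ) + 1×(0.6Δₒ) = -1.8Δₒ; with Δₒ = 26200 cm⁻¹ that is -47160 cm⁻¹.
High-spin d⁷ would be t₂g⁵ eg² with 2 pairs; low-spin has 3, so 1 excess pair costs +1P = +22590 cm⁻¹.
Overall CFSE = -47160 + 22590 = -24570 cm⁻¹.

-24570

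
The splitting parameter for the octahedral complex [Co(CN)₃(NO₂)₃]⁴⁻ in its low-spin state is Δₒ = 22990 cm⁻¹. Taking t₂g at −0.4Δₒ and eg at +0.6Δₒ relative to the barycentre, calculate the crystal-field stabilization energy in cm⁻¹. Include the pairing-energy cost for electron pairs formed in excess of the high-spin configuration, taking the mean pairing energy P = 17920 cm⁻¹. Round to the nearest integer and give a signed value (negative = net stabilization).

Ligand charges: 3×(-1) from CN⁻ and 3×(-1) from NO₂⁻ sum to -6; with overall charge -4, Co is +2.
Co sits in group 9; removing 2 electrons leaves Co²⁺ with 9 − 2 = 7 d electrons.
Configuration: t₂g⁶ eg¹.
The orbital stabilization is -1.8Δₒ = -1.8 × 22990 = -41382 cm⁻¹.
Pairing penalty: 3 pairs vs 2 in the high-spin reference → 1 extra × P = 17920 cm⁻¹.
Net CFSE = -41382 + 17920 = -23462 cm⁻¹.

-23462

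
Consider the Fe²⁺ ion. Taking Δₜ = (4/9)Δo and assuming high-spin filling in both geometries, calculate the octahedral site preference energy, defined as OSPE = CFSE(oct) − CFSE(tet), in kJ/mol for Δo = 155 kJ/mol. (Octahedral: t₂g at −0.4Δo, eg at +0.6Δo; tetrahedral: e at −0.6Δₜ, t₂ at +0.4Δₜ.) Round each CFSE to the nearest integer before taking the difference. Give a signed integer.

Group 8 minus oxidation state +2 gives a d⁶ configuration for Fe²⁺.
Octahedral (high-spin): t₂g⁴ eg², CFSE = 4(−0.4) + 2(+0.6) = -0.4Δo = -0.4 × 155 = -62 kJ/mol.
Tetrahedral e³ t₂³ gives -0.6Δₜ = -0.6 × (4/9) × 155 = -41 kJ/mol.
OSPE = CFSE(oct) − CFSE(tet) = -62 − (-41) = -21 kJ/mol.

-21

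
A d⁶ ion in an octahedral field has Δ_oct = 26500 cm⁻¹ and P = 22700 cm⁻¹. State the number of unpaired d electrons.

With Δ_oct > P the complex is low-spin.
That gives t2g^6 e_g^0.
Unpaired electrons: 0.

0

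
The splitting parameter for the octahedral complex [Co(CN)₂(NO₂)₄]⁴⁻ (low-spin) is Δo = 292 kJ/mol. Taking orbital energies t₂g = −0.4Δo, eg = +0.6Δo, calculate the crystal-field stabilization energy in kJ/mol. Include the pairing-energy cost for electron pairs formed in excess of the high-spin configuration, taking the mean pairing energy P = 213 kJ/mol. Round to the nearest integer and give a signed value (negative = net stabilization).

Ligand charges: 2×(-1) from CN⁻ and 4×(-1) from NO₂⁻ sum to -6; with overall charge -4, Co is +2.
Co sits in group 9; removing 2 electrons leaves Co²⁺ with 9 − 2 = 7 d electrons.
The d⁷ electrons fill as t₂g⁶ eg¹.
CFSE(orbital) = 6×(-0.4Δo) + 1×(0.6Δo) = -1.8Δo; with Δo = 292 kJ/mol that is -526 kJ/mol.
Pairing penalty: 3 pairs vs 2 in the high-spin reference → 1 extra × P = 213 kJ/mol.
Overall CFSE = -526 + 213 = -313 kJ/mol.

-313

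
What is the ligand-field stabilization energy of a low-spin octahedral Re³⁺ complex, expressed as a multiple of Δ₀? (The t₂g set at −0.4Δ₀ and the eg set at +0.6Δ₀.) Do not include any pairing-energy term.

-1.6 Δ₀

Re³⁺: group 7, so d-count = 7 − 3 = 4.
Configuration: t₂g⁴ eg⁰.
CFSE = 4(-0.4Δ₀) + 0(0.6Δ₀) = -1.6Δ₀ + 0.0Δ₀ = -1.6Δ₀.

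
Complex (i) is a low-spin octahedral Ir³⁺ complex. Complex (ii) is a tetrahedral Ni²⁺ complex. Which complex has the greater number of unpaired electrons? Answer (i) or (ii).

(ii)

(i): Group 9 minus oxidation state +3 gives a d⁶ configuration for Ir³⁺; t₂g⁶ eg⁰ → 0 unpaired.
(ii): Ni²⁺: group 10, so d-count = 10 − 2 = 8; Tetrahedral splitting is small, so the complex is high-spin; e⁴ t₂⁴ → 2 unpaired.
So (ii) has more unpaired electrons.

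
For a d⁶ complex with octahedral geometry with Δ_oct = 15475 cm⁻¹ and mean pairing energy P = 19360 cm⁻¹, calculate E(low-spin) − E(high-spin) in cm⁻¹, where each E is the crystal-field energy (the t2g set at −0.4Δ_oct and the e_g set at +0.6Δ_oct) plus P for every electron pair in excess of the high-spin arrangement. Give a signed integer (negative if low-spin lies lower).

7770

In the high-spin limit (t2g^4 e_g^2) the orbital term is -0.4Δ_oct = -6190 cm⁻¹, with no excess pairing.
For low-spin the configuration is t2g^6 e_g^0: orbital energy -2.4 × 15475 = -37140 cm⁻¹, and 2 additional pairs relative to high-spin add 38720 cm⁻¹, giving 1580 cm⁻¹.
Thus E(LS) − E(HS) = 7770 cm⁻¹.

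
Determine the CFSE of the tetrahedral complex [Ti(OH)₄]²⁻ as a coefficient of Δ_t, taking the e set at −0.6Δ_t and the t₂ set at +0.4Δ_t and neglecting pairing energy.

Each OH⁻ contributes -1; 4 × (-1) = -4. With overall charge -2, Ti is in the +2 oxidation state.
Ti²⁺: group 4, so d-count = 4 − 2 = 2.
With tetrahedral geometry the complex is necessarily high-spin.
Configuration: e² t₂⁰.
CFSE = 2(-0.6Δ_t) + 0(0.4Δ_t) = -1.2Δ_t + 0.0Δ_t = -1.2Δ_t.

-1.2 Δ_t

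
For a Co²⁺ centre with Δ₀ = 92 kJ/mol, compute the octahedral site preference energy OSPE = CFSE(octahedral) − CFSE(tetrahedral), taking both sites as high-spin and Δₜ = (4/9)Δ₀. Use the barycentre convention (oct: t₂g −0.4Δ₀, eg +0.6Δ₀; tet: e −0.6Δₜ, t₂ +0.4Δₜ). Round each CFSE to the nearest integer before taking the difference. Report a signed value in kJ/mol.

-25

Co²⁺: group 9, so d-count = 9 − 2 = 7.
Octahedral high-spin t2g^5 e_g^2: CFSE = -0.8 × 92 = -74 kJ/mol.
Tetrahedral: e^4 t2^3, CFSE = 4(−0.6) + 3(+0.4) = -1.2Δₜ = -1.2 × (4/9) × 92 = -49 kJ/mol.
OSPE = -74 − (-49) = -25 kJ/mol.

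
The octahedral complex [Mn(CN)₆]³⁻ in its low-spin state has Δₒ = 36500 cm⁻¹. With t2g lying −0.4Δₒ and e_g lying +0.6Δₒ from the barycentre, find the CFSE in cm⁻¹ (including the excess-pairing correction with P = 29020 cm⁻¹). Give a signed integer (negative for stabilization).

-29380

Each CN⁻ contributes -1; 6 × (-1) = -6. With overall charge -3, Mn is in the +3 oxidation state.
Mn³⁺: group 7, so d-count = 7 − 3 = 4.
Electron filling gives t2g^4 e_g^0.
CFSE(orbital) = 4×(-0.4Δₒ) + 0×(0.6Δₒ) = -1.6Δₒ; with Δₒ = 36500 cm⁻¹ that is -58400 cm⁻¹.
Pairing penalty: 1 pair vs 0 in the high-spin reference → 1 extra × P = 29020 cm⁻¹.
Combining: -58400 + 29020 = -29380 cm⁻¹.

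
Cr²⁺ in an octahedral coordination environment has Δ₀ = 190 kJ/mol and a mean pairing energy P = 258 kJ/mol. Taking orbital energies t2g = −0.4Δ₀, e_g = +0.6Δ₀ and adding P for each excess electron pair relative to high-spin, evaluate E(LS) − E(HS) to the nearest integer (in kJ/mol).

Cr is in group 6, so Cr²⁺ is d⁴ (6 − 2 = 4).
In the high-spin limit (t2g^3 e_g^1) the orbital term is -0.6Δ₀ = -114 kJ/mol, with no excess pairing.
Low-spin t2g^4 e_g^0 gives -1.6Δ₀ = -304 kJ/mol, but forming 1 extra pair costs 1P = 258 kJ/mol, so E(LS) = -304 + 258 = -46 kJ/mol.
Thus E(LS) − E(HS) = 68 kJ/mol.

68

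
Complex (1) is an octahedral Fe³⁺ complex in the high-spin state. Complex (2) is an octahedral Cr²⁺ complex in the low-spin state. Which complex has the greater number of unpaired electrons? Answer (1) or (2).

(1)

(1): Group 8 minus oxidation state +3 gives a d⁵ configuration for Fe³⁺; t2g^3 e_g^2 → 5 unpaired.
(2): Cr sits in group 6; removing 2 electrons leaves Cr²⁺ with 6 − 2 = 4 d electrons; t2g^4 e_g^0 → 2 unpaired.
So (1) has more unpaired electrons.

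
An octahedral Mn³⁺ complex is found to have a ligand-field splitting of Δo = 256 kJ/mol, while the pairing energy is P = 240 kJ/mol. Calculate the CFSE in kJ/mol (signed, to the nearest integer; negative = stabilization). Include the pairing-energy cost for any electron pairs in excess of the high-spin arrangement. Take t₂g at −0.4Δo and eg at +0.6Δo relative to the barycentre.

Mn sits in group 7; removing 3 electrons leaves Mn³⁺ with 7 − 3 = 4 d electrons.
Here Δo > P (256 > 240), so the low-spin state is favoured.
Configuration: t₂g⁴ eg⁰.
Orbital CFSE = -1.6Δo = -1.6 × 256 = -410 kJ/mol.
Excess pairs vs high-spin: 1 − 0 = 1; pairing cost = +240 kJ/mol.
Net CFSE = -410 + 240 = -170 kJ/mol.

-170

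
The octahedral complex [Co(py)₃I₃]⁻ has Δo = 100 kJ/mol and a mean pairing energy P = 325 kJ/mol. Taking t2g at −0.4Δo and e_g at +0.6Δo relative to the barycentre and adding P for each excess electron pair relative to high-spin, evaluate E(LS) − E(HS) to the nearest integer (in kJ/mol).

Ligand charges: 3×(+0) from py and 3×(-1) from I⁻ sum to -3; with overall charge -1, Co is +2.
Co²⁺: group 9, so d-count = 9 − 2 = 7.
In the high-spin limit (t2g^5 e_g^2) the orbital term is -0.8Δo = -80 kJ/mol, with no excess pairing.
Low-spin: t2g^6 e_g^1, orbital CFSE = -1.8Δo = -180 kJ/mol; plus 1 excess pair × P = +325 kJ/mol; total 145 kJ/mol.
The difference is 145 − (-80) = 225 kJ/mol, so high-spin lies lower.

225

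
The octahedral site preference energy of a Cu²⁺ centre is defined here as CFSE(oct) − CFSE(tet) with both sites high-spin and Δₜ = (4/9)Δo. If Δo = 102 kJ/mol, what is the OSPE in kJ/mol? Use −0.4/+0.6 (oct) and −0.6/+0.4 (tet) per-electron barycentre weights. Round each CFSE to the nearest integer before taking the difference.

Cu sits in group 11; removing 2 electrons leaves Cu²⁺ with 11 − 2 = 9 d electrons.
Octahedral (high-spin): t2g^6 e_g^3, CFSE = 6(−0.4) + 3(+0.6) = -0.6Δo = -0.6 × 102 = -61 kJ/mol.
Tetrahedral: e^4 t2^5, CFSE = 4(−0.6) + 5(+0.4) = -0.4Δₜ = -0.4 × (4/9) × 102 = -18 kJ/mol.
Subtracting, OSPE = -61 − (-18) = -43 kJ/mol.

-43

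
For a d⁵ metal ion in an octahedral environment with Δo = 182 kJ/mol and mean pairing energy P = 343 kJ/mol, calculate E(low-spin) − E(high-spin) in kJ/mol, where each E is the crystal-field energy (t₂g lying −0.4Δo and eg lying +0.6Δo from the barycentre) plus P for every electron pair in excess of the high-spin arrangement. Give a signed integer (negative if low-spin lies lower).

322

In the high-spin limit (t₂g³ eg²) the orbital term is 0.0Δo = 0 kJ/mol, with no excess pairing.
Low-spin: t₂g⁵ eg⁰, orbital CFSE = -2.0Δo = -364 kJ/mol; plus 2 excess pairs × P = +686 kJ/mol; total 322 kJ/mol.
The difference is 322 − (0) = 322 kJ/mol, so high-spin lies lower.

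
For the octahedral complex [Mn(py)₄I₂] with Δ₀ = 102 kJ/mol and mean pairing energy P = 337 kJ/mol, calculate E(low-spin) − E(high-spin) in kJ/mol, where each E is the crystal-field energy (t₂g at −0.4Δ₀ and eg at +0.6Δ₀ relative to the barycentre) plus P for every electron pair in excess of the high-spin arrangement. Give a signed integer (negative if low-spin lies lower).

470

Ligand charges: 4×(+0) from py and 2×(-1) from I⁻ sum to -2; with overall charge +0, Mn is +2.
Mn sits in group 7; removing 2 electrons leaves Mn²⁺ with 7 − 2 = 5 d electrons.
High-spin: t₂g³ eg², CFSE = 0.0Δ₀ = 0 kJ/mol.
Low-spin: t₂g⁵ eg⁰, orbital CFSE = -2.0Δ₀ = -204 kJ/mol; plus 2 excess pairs × P = +674 kJ/mol; total 470 kJ/mol.
Thus E(LS) − E(HS) = 470 kJ/mol.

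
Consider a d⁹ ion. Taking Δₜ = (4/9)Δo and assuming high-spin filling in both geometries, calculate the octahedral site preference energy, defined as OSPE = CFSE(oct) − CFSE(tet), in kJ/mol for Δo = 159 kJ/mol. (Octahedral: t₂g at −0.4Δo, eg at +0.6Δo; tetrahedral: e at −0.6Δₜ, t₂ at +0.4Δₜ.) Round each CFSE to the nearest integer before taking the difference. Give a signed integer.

Octahedral high-spin t₂g⁶ eg³: CFSE = -0.6 × 159 = -95 kJ/mol.
Tetrahedral e⁴ t₂⁵ gives -0.4Δₜ = -0.4 × (4/9) × 159 = -28 kJ/mol.
Subtracting, OSPE = -95 − (-28) = -67 kJ/mol.

-67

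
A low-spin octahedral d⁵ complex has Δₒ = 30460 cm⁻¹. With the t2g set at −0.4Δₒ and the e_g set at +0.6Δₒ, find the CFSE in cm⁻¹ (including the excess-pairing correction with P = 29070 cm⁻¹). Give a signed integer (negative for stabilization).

-2780

Configuration: t2g^5 e_g^0.
Orbital CFSE = 5(-0.4) + 0(0.6) = -2.0Δₒ = -2.0 × 30460 = -60920 cm⁻¹.
High-spin d⁵ would be t2g^3 e_g^2 with 0 pairs; low-spin has 2, so 2 excess pairs cost +2P = +58140 cm⁻¹.
Overall CFSE = -60920 + 58140 = -2780 cm⁻¹.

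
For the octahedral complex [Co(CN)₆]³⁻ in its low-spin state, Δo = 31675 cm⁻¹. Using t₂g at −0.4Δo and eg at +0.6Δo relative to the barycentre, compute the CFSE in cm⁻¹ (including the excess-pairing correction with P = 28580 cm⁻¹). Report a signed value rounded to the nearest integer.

-18860

Each CN⁻ contributes -1; 6 × (-1) = -6. With overall charge -3, Co is in the +3 oxidation state.
Co³⁺: group 9, so d-count = 9 − 3 = 6.
Configuration: t₂g⁶ eg⁰.
The orbital stabilization is -2.4Δo = -2.4 × 31675 = -76020 cm⁻¹.
Pairing penalty: 3 pairs vs 1 in the high-spin reference → 2 extra × P = 57160 cm⁻¹.
Overall CFSE = -76020 + 57160 = -18860 cm⁻¹.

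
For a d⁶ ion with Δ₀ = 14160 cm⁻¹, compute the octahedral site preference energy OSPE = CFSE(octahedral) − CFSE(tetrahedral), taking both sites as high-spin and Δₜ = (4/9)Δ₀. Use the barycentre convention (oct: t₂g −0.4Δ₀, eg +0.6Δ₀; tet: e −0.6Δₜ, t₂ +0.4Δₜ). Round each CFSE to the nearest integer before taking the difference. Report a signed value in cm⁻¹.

Octahedral high-spin t₂g⁴ eg²: CFSE = -0.4 × 14160 = -5664 cm⁻¹.
Tetrahedral: e³ t₂³, CFSE = 3(−0.6) + 3(+0.4) = -0.6Δₜ = -0.6 × (4/9) × 14160 = -3776 cm⁻¹.
OSPE = -5664 − (-3776) = -1888 cm⁻¹.

-1888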